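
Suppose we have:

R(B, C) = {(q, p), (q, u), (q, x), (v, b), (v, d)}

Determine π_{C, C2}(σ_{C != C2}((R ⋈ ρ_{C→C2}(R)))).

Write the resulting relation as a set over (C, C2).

{(b, d), (d, b), (p, u), (p, x), (u, p), (u, x), (x, p), (x, u)}

ρ[C→C2]: schema becomes (B, C2); tuples unchanged.
Natural join on B: {(q, p, p), (q, p, u), (q, p, x), (q, u, p), (q, u, u), (q, u, x), (q, x, p), (q, x, u), (q, x, x), (v, b, b), (v, b, d), (v, d, b), (v, d, d)}
Filtering on C != C2 leaves {(q, p, u), (q, p, x), (q, u, p), (q, u, x), (q, x, p), (q, x, u), (v, b, d), (v, d, b)}.
π_{C, C2} gives {(b, d), (d, b), (p, u), (p, x), (u, p), (u, x), (x, p), (x, u)}.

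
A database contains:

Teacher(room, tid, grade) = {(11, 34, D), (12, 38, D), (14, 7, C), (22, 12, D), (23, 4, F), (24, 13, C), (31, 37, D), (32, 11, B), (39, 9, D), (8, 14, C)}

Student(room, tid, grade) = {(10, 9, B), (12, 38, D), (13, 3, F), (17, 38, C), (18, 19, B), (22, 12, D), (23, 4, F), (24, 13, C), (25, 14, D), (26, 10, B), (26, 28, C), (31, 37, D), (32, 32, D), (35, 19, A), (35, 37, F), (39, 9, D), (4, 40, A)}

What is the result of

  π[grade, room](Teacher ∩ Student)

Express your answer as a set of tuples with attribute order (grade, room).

{(C, 24), (D, 12), (D, 22), (D, 31), (D, 39), (F, 23)}

Set intersection of the two operands is {(12, 38, D), (22, 12, D), (23, 4, F), (24, 13, C), (31, 37, D), (39, 9, D)}.
Keep only column(s) grade, room: {(C, 24), (D, 12), (D, 22), (D, 31), (D, 39), (F, 23)}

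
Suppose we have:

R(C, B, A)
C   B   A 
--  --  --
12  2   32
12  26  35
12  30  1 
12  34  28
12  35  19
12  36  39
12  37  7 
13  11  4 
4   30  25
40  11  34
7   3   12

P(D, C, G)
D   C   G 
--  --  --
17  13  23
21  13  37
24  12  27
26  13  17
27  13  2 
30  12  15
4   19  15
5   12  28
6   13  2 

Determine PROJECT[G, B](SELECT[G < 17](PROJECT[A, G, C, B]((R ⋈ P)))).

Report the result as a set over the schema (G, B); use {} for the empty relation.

{(15, 2), (15, 26), (15, 30), (15, 34), (15, 35), (15, 36), (15, 37), (2, 11)}

R ⋈ P (natural join on C): {(12, 2, 32, 24, 27), (12, 2, 32, 30, 15), (12, 2, 32, 5, 28), (12, 26, 35, 24, 27), (12, 26, 35, 30, 15), (12, 26, 35, 5, 28), (12, 30, 1, 24, 27), (12, 30, 1, 30, 15), (12, 30, 1, 5, 28), (12, 34, 28, 24, 27), (12, 34, 28, 30, 15), (12, 34, 28, 5, 28), (12, 35, 19, 24, 27), (12, 35, 19, 30, 15), (12, 35, 19, 5, 28), (12, 36, 39, 24, 27), (12, 36, 39, 30, 15), (12, 36, 39, 5, 28), (12, 37, 7, 24, 27), (12, 37, 7, 30, 15), (12, 37, 7, 5, 28), (13, 11, 4, 17, 23), (13, 11, 4, 21, 37), (13, 11, 4, 26, 17), (13, 11, 4, 27, 2), (13, 11, 4, 6, 2)}
π_{A, G, C, B} gives {(1, 15, 12, 30), (1, 27, 12, 30), (1, 28, 12, 30), (19, 15, 12, 35), (19, 27, 12, 35), (19, 28, 12, 35), (28, 15, 12, 34), (28, 27, 12, 34), (28, 28, 12, 34), (32, 15, 12, 2), (32, 27, 12, 2), (32, 28, 12, 2), (35, 15, 12, 26), (35, 27, 12, 26), (35, 28, 12, 26), (39, 15, 12, 36), (39, 27, 12, 36), (39, 28, 12, 36), (4, 17, 13, 11), (4, 2, 13, 11), (4, 23, 13, 11), (4, 37, 13, 11), (7, 15, 12, 37), (7, 27, 12, 37), (7, 28, 12, 37)} (1 duplicate(s) eliminated).
σ[G < 17]: keep tuples satisfying G < 17 → {(1, 15, 12, 30), (19, 15, 12, 35), (28, 15, 12, 34), (32, 15, 12, 2), (35, 15, 12, 26), (39, 15, 12, 36), (4, 2, 13, 11), (7, 15, 12, 37)}
π_{G, B} gives {(15, 2), (15, 26), (15, 30), (15, 34), (15, 35), (15, 36), (15, 37), (2, 11)}.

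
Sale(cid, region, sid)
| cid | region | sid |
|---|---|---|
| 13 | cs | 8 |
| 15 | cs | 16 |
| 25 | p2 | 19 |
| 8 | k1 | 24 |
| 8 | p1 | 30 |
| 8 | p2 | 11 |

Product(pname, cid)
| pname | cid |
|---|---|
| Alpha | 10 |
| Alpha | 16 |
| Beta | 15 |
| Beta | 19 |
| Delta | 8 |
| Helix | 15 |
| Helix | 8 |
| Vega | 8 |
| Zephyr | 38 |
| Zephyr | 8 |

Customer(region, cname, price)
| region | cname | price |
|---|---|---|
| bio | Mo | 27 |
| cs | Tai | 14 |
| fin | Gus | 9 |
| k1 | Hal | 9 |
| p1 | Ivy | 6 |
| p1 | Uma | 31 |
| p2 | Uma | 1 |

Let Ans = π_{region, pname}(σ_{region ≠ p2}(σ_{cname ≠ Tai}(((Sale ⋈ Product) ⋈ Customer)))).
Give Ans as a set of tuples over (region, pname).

{(k1, Delta), (k1, Helix), (k1, Vega), (k1, Zephyr), (p1, Delta), (p1, Helix), (p1, Vega), (p1, Zephyr)}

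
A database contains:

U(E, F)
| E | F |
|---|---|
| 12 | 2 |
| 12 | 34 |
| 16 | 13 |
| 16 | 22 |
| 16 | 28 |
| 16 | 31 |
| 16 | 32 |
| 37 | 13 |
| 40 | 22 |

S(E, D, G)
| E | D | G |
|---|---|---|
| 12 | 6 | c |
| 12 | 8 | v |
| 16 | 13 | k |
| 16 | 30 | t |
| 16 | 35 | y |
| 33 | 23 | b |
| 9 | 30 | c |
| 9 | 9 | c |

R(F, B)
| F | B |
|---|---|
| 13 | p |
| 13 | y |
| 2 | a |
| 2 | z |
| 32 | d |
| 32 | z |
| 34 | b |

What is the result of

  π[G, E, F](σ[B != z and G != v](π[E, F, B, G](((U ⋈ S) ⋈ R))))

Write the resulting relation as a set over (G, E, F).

Natural join on E: {(12, 2, 6, c), (12, 2, 8, v), (12, 34, 6, c), (12, 34, 8, v), (16, 13, 13, k), (16, 13, 30, t), (16, 13, 35, y), (16, 22, 13, k), (16, 22, 30, t), (16, 22, 35, y), (16, 28, 13, k), (16, 28, 30, t), (16, 28, 35, y), (16, 31, 13, k), (16, 31, 30, t), (16, 31, 35, y), (16, 32, 13, k), (16, 32, 30, t), (16, 32, 35, y)}
Natural join on F: {(12, 2, 6, c, a), (12, 2, 6, c, z), (12, 2, 8, v, a), (12, 2, 8, v, z), (12, 34, 6, c, b), (12, 34, 8, v, b), (16, 13, 13, k, p), (16, 13, 13, k, y), (16, 13, 30, t, p), (16, 13, 30, t, y), (16, 13, 35, y, p), (16, 13, 35, y, y), (16, 32, 13, k, d), (16, 32, 13, k, z), (16, 32, 30, t, d), (16, 32, 30, t, z), (16, 32, 35, y, d), (16, 32, 35, y, z)}
π[E, F, B, G]: project onto (E, F, B, G) → {(12, 2, a, c), (12, 2, a, v), (12, 2, z, c), (12, 2, z, v), (12, 34, b, c), (12, 34, b, v), (16, 13, p, k), (16, 13, p, t), (16, 13, p, y), (16, 13, y, k), (16, 13, y, t), (16, 13, y, y), (16, 32, d, k), (16, 32, d, t), (16, 32, d, y), (16, 32, z, k), (16, 32, z, t), (16, 32, z, y)}
Selection B != z and G != v: {(12, 2, a, c), (12, 34, b, c), (16, 13, p, k), (16, 13, p, t), (16, 13, p, y), (16, 13, y, k), (16, 13, y, t), (16, 13, y, y), (16, 32, d, k), (16, 32, d, t), (16, 32, d, y)}
π[G, E, F]: project onto (G, E, F) (3 duplicate(s) eliminated) → {(c, 12, 2), (c, 12, 34), (k, 16, 13), (k, 16, 32), (t, 16, 13), (t, 16, 32), (y, 16, 13), (y, 16, 32)}

{(c, 12, 2), (c, 12, 34), (k, 16, 13), (k, 16, 32), (t, 16, 13), (t, 16, 32), (y, 16, 13), (y, 16, 32)}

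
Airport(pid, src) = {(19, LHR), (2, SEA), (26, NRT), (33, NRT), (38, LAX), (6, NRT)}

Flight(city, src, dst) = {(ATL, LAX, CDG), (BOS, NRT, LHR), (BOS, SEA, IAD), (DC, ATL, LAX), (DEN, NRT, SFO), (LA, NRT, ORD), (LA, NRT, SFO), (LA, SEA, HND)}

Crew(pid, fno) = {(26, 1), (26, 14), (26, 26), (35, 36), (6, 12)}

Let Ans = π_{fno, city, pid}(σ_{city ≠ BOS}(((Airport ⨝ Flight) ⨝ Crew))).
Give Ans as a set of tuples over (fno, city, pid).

Joining Airport and Flight on src yields {(2, SEA, BOS, IAD), (2, SEA, LA, HND), (26, NRT, BOS, LHR), (26, NRT, DEN, SFO), (26, NRT, LA, ORD), (26, NRT, LA, SFO), (33, NRT, BOS, LHR), (33, NRT, DEN, SFO), (33, NRT, LA, ORD), (33, NRT, LA, SFO), (38, LAX, ATL, CDG), (6, NRT, BOS, LHR), (6, NRT, DEN, SFO), (6, NRT, LA, ORD), (6, NRT, LA, SFO)}.
Joining (Airport ⨝ Flight) and Crew on pid yields {(26, NRT, BOS, LHR, 1), (26, NRT, BOS, LHR, 14), (26, NRT, BOS, LHR, 26), (26, NRT, DEN, SFO, 1), (26, NRT, DEN, SFO, 14), (26, NRT, DEN, SFO, 26), (26, NRT, LA, ORD, 1), (26, NRT, LA, ORD, 14), (26, NRT, LA, ORD, 26), (26, NRT, LA, SFO, 1), (26, NRT, LA, SFO, 14), (26, NRT, LA, SFO, 26), (6, NRT, BOS, LHR, 12), (6, NRT, DEN, SFO, 12), (6, NRT, LA, ORD, 12), (6, NRT, LA, SFO, 12)}.
Selection city ≠ BOS: {(26, NRT, DEN, SFO, 1), (26, NRT, DEN, SFO, 14), (26, NRT, DEN, SFO, 26), (26, NRT, LA, ORD, 1), (26, NRT, LA, ORD, 14), (26, NRT, LA, ORD, 26), (26, NRT, LA, SFO, 1), (26, NRT, LA, SFO, 14), (26, NRT, LA, SFO, 26), (6, NRT, DEN, SFO, 12), (6, NRT, LA, ORD, 12), (6, NRT, LA, SFO, 12)}
π[fno, city, pid]: project onto (fno, city, pid) (4 duplicate(s) eliminated) → {(1, DEN, 26), (1, LA, 26), (12, DEN, 6), (12, LA, 6), (14, DEN, 26), (14, LA, 26), (26, DEN, 26), (26, LA, 26)}

{(1, DEN, 26), (1, LA, 26), (12, DEN, 6), (12, LA, 6), (14, DEN, 26), (14, LA, 26), (26, DEN, 26), (26, LA, 26)}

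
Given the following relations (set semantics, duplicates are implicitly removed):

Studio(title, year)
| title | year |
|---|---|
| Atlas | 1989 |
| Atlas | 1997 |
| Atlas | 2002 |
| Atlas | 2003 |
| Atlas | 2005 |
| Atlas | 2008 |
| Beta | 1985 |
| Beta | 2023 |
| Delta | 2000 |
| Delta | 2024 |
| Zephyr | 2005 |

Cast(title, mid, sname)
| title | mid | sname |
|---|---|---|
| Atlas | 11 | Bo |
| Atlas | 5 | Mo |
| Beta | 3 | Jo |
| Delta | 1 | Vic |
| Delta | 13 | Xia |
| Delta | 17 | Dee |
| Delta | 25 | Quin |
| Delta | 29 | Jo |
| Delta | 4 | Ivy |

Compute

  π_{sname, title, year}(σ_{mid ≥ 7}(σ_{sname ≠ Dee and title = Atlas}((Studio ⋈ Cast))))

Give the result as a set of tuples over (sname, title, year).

Studio ⋈ Cast (natural join on title): {(Atlas, 1989, 11, Bo), (Atlas, 1989, 5, Mo), (Atlas, 1997, 11, Bo), (Atlas, 1997, 5, Mo), (Atlas, 2002, 11, Bo), (Atlas, 2002, 5, Mo), (Atlas, 2003, 11, Bo), (Atlas, 2003, 5, Mo), (Atlas, 2005, 11, Bo), (Atlas, 2005, 5, Mo), (Atlas, 2008, 11, Bo), (Atlas, 2008, 5, Mo), (Beta, 1985, 3, Jo), (Beta, 2023, 3, Jo), (Delta, 2000, 1, Vic), (Delta, 2000, 13, Xia), (Delta, 2000, 17, Dee), (Delta, 2000, 25, Quin), (Delta, 2000, 29, Jo), (Delta, 2000, 4, Ivy), (Delta, 2024, 1, Vic), (Delta, 2024, 13, Xia), (Delta, 2024, 17, Dee), (Delta, 2024, 25, Quin), (Delta, 2024, 29, Jo), (Delta, 2024, 4, Ivy)}
Filtering on sname ≠ Dee and title = Atlas leaves {(Atlas, 1989, 11, Bo), (Atlas, 1989, 5, Mo), (Atlas, 1997, 11, Bo), (Atlas, 1997, 5, Mo), (Atlas, 2002, 11, Bo), (Atlas, 2002, 5, Mo), (Atlas, 2003, 11, Bo), (Atlas, 2003, 5, Mo), (Atlas, 2005, 11, Bo), (Atlas, 2005, 5, Mo), (Atlas, 2008, 11, Bo), (Atlas, 2008, 5, Mo)}.
Filtering on mid ≥ 7 leaves {(Atlas, 1989, 11, Bo), (Atlas, 1997, 11, Bo), (Atlas, 2002, 11, Bo), (Atlas, 2003, 11, Bo), (Atlas, 2005, 11, Bo), (Atlas, 2008, 11, Bo)}.
π[sname, title, year]: project onto (sname, title, year) → {(Bo, Atlas, 1989), (Bo, Atlas, 1997), (Bo, Atlas, 2002), (Bo, Atlas, 2003), (Bo, Atlas, 2005), (Bo, Atlas, 2008)}

{(Bo, Atlas, 1989), (Bo, Atlas, 1997), (Bo, Atlas, 2002), (Bo, Atlas, 2003), (Bo, Atlas, 2005), (Bo, Atlas, 2008)}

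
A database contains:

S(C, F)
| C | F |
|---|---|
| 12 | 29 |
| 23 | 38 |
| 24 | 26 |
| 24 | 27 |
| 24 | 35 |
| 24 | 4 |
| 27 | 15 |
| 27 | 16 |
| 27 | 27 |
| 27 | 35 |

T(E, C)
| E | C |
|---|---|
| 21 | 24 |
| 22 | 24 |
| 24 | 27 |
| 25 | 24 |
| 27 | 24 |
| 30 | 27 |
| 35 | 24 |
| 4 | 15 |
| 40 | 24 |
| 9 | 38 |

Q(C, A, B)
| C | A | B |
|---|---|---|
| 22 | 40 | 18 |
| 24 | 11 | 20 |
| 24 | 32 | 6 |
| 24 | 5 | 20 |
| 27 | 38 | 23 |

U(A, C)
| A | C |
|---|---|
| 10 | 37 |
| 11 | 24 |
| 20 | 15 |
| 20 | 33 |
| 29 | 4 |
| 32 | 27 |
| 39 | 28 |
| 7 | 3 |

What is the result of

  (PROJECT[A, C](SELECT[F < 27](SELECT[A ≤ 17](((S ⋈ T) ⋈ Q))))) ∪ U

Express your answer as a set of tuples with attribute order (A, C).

S ⋈ T (natural join on C): {(24, 26, 21), (24, 26, 22), (24, 26, 25), (24, 26, 27), (24, 26, 35), (24, 26, 40), (24, 27, 21), (24, 27, 22), (24, 27, 25), (24, 27, 27), (24, 27, 35), (24, 27, 40), (24, 35, 21), (24, 35, 22), (24, 35, 25), (24, 35, 27), (24, 35, 35), (24, 35, 40), (24, 4, 21), (24, 4, 22), (24, 4, 25), (24, 4, 27), (24, 4, 35), (24, 4, 40), (27, 15, 24), (27, 15, 30), (27, 16, 24), (27, 16, 30), (27, 27, 24), (27, 27, 30), (27, 35, 24), (27, 35, 30)}
(S ⋈ T) ⋈ Q (natural join on C): {(24, 26, 21, 11, 20), (24, 26, 21, 32, 6), (24, 26, 21, 5, 20), (24, 26, 22, 11, 20), (24, 26, 22, 32, 6), (24, 26, 22, 5, 20), (24, 26, 25, 11, 20), (24, 26, 25, 32, 6), (24, 26, 25, 5, 20), (24, 26, 27, 11, 20), (24, 26, 27, 32, 6), (24, 26, 27, 5, 20), (24, 26, 35, 11, 20), (24, 26, 35, 32, 6), (24, 26, 35, 5, 20), (24, 26, 40, 11, 20), (24, 26, 40, 32, 6), (24, 26, 40, 5, 20), (24, 27, 21, 11, 20), (24, 27, 21, 32, 6), (24, 27, 21, 5, 20), (24, 27, 22, 11, 20), (24, 27, 22, 32, 6), (24, 27, 22, 5, 20), (24, 27, 25, 11, 20), (24, 27, 25, 32, 6), (24, 27, 25, 5, 20), (24, 27, 27, 11, 20), (24, 27, 27, 32, 6), (24, 27, 27, 5, 20), (24, 27, 35, 11, 20), (24, 27, 35, 32, 6), (24, 27, 35, 5, 20), (24, 27, 40, 11, 20), (24, 27, 40, 32, 6), (24, 27, 40, 5, 20), (24, 35, 21, 11, 20), (24, 35, 21, 32, 6), (24, 35, 21, 5, 20), (24, 35, 22, 11, 20), (24, 35, 22, 32, 6), (24, 35, 22, 5, 20), (24, 35, 25, 11, 20), (24, 35, 25, 32, 6), (24, 35, 25, 5, 20), (24, 35, 27, 11, 20), (24, 35, 27, 32, 6), (24, 35, 27, 5, 20), (24, 35, 35, 11, 20), (24, 35, 35, 32, 6), (24, 35, 35, 5, 20), (24, 35, 40, 11, 20), (24, 35, 40, 32, 6), (24, 35, 40, 5, 20), (24, 4, 21, 11, 20), (24, 4, 21, 32, 6), (24, 4, 21, 5, 20), (24, 4, 22, 11, 20), (24, 4, 22, 32, 6), (24, 4, 22, 5, 20), (24, 4, 25, 11, 20), (24, 4, 25, 32, 6), (24, 4, 25, 5, 20), (24, 4, 27, 11, 20), (24, 4, 27, 32, 6), (24, 4, 27, 5, 20), (24, 4, 35, 11, 20), (24, 4, 35, 32, 6), (24, 4, 35, 5, 20), (24, 4, 40, 11, 20), (24, 4, 40, 32, 6), (24, 4, 40, 5, 20), (27, 15, 24, 38, 23), (27, 15, 30, 38, 23), (27, 16, 24, 38, 23), (27, 16, 30, 38, 23), (27, 27, 24, 38, 23), (27, 27, 30, 38, 23), (27, 35, 24, 38, 23), (27, 35, 30, 38, 23)}
Filtering on A ≤ 17 leaves {(24, 26, 21, 11, 20), (24, 26, 21, 5, 20), (24, 26, 22, 11, 20), (24, 26, 22, 5, 20), (24, 26, 25, 11, 20), (24, 26, 25, 5, 20), (24, 26, 27, 11, 20), (24, 26, 27, 5, 20), (24, 26, 35, 11, 20), (24, 26, 35, 5, 20), (24, 26, 40, 11, 20), (24, 26, 40, 5, 20), (24, 27, 21, 11, 20), (24, 27, 21, 5, 20), (24, 27, 22, 11, 20), (24, 27, 22, 5, 20), (24, 27, 25, 11, 20), (24, 27, 25, 5, 20), (24, 27, 27, 11, 20), (24, 27, 27, 5, 20), (24, 27, 35, 11, 20), (24, 27, 35, 5, 20), (24, 27, 40, 11, 20), (24, 27, 40, 5, 20), (24, 35, 21, 11, 20), (24, 35, 21, 5, 20), (24, 35, 22, 11, 20), (24, 35, 22, 5, 20), (24, 35, 25, 11, 20), (24, 35, 25, 5, 20), (24, 35, 27, 11, 20), (24, 35, 27, 5, 20), (24, 35, 35, 11, 20), (24, 35, 35, 5, 20), (24, 35, 40, 11, 20), (24, 35, 40, 5, 20), (24, 4, 21, 11, 20), (24, 4, 21, 5, 20), (24, 4, 22, 11, 20), (24, 4, 22, 5, 20), (24, 4, 25, 11, 20), (24, 4, 25, 5, 20), (24, 4, 27, 11, 20), (24, 4, 27, 5, 20), (24, 4, 35, 11, 20), (24, 4, 35, 5, 20), (24, 4, 40, 11, 20), (24, 4, 40, 5, 20)}.
Filtering on F < 27 leaves {(24, 26, 21, 11, 20), (24, 26, 21, 5, 20), (24, 26, 22, 11, 20), (24, 26, 22, 5, 20), (24, 26, 25, 11, 20), (24, 26, 25, 5, 20), (24, 26, 27, 11, 20), (24, 26, 27, 5, 20), (24, 26, 35, 11, 20), (24, 26, 35, 5, 20), (24, 26, 40, 11, 20), (24, 26, 40, 5, 20), (24, 4, 21, 11, 20), (24, 4, 21, 5, 20), (24, 4, 22, 11, 20), (24, 4, 22, 5, 20), (24, 4, 25, 11, 20), (24, 4, 25, 5, 20), (24, 4, 27, 11, 20), (24, 4, 27, 5, 20), (24, 4, 35, 11, 20), (24, 4, 35, 5, 20), (24, 4, 40, 11, 20), (24, 4, 40, 5, 20)}.
π[A, C]: project onto (A, C) (22 duplicate(s) eliminated) → {(11, 24), (5, 24)}
Taking the union: {(10, 37), (11, 24), (20, 15), (20, 33), (29, 4), (32, 27), (39, 28), (5, 24), (7, 3)}

{(10, 37), (11, 24), (20, 15), (20, 33), (29, 4), (32, 27), (39, 28), (5, 24), (7, 3)}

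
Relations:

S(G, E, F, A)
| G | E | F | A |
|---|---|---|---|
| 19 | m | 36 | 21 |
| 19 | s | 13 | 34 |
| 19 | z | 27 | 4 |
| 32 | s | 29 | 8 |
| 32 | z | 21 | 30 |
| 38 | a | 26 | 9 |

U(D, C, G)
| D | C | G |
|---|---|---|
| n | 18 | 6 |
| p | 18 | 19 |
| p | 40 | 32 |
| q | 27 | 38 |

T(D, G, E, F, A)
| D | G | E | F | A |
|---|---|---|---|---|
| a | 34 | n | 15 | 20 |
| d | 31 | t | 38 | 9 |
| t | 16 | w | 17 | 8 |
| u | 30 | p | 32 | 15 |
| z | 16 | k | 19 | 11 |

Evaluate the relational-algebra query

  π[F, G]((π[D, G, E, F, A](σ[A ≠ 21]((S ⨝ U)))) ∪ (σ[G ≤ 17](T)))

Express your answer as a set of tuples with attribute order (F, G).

{(13, 19), (17, 16), (19, 16), (21, 32), (26, 38), (27, 19), (29, 32)}

Joining S and U on G yields {(19, m, 36, 21, p, 18), (19, s, 13, 34, p, 18), (19, z, 27, 4, p, 18), (32, s, 29, 8, p, 40), (32, z, 21, 30, p, 40), (38, a, 26, 9, q, 27)}.
Apply σ_{A ≠ 21}; surviving tuples: {(19, s, 13, 34, p, 18), (19, z, 27, 4, p, 18), (32, s, 29, 8, p, 40), (32, z, 21, 30, p, 40), (38, a, 26, 9, q, 27)}
Projecting to D, G, E, F, A: {(p, 19, s, 13, 34), (p, 19, z, 27, 4), (p, 32, s, 29, 8), (p, 32, z, 21, 30), (q, 38, a, 26, 9)}
Apply σ_{G ≤ 17}; surviving tuples: {(t, 16, w, 17, 8), (z, 16, k, 19, 11)}
Set union of the two operands is {(p, 19, s, 13, 34), (p, 19, z, 27, 4), (p, 32, s, 29, 8), (p, 32, z, 21, 30), (q, 38, a, 26, 9), (t, 16, w, 17, 8), (z, 16, k, 19, 11)}.
Projecting to F, G: {(13, 19), (17, 16), (19, 16), (21, 32), (26, 38), (27, 19), (29, 32)}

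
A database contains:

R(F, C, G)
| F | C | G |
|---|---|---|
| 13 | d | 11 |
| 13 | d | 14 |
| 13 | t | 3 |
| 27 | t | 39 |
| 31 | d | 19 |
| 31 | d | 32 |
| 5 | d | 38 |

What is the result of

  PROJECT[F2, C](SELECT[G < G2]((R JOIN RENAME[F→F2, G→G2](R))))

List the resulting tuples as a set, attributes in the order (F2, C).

{(13, d), (27, t), (31, d), (5, d)}

ρ[F→F2, G→G2]: schema becomes (F2, C, G2); tuples unchanged.
Joining R and RENAME[F→F2, G→G2](R) on C yields {(13, d, 11, 13, 11), (13, d, 11, 13, 14), (13, d, 11, 31, 19), (13, d, 11, 31, 32), (13, d, 11, 5, 38), (13, d, 14, 13, 11), (13, d, 14, 13, 14), (13, d, 14, 31, 19), (13, d, 14, 31, 32), (13, d, 14, 5, 38), (13, t, 3, 13, 3), (13, t, 3, 27, 39), (27, t, 39, 13, 3), (27, t, 39, 27, 39), (31, d, 19, 13, 11), (31, d, 19, 13, 14), (31, d, 19, 31, 19), (31, d, 19, 31, 32), (31, d, 19, 5, 38), (31, d, 32, 13, 11), (31, d, 32, 13, 14), (31, d, 32, 31, 19), (31, d, 32, 31, 32), (31, d, 32, 5, 38), (5, d, 38, 13, 11), (5, d, 38, 13, 14), (5, d, 38, 31, 19), (5, d, 38, 31, 32), (5, d, 38, 5, 38)}.
Selection G < G2: {(13, d, 11, 13, 14), (13, d, 11, 31, 19), (13, d, 11, 31, 32), (13, d, 11, 5, 38), (13, d, 14, 31, 19), (13, d, 14, 31, 32), (13, d, 14, 5, 38), (13, t, 3, 27, 39), (31, d, 19, 31, 32), (31, d, 19, 5, 38), (31, d, 32, 5, 38)}
Keep only column(s) F2, C (7 duplicate(s) eliminated): {(13, d), (27, t), (31, d), (5, d)}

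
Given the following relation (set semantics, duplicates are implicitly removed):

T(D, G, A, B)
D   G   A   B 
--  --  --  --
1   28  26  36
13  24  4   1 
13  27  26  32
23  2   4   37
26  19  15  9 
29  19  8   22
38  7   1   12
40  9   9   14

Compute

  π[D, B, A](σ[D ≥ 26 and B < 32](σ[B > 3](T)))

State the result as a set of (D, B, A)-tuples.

{(26, 9, 15), (29, 22, 8), (38, 12, 1), (40, 14, 9)}

Apply σ_{B > 3}; surviving tuples: {(1, 28, 26, 36), (13, 27, 26, 32), (23, 2, 4, 37), (26, 19, 15, 9), (29, 19, 8, 22), (38, 7, 1, 12), (40, 9, 9, 14)}
Apply σ_{D ≥ 26 and B < 32}; surviving tuples: {(26, 19, 15, 9), (29, 19, 8, 22), (38, 7, 1, 12), (40, 9, 9, 14)}
π[D, B, A]: project onto (D, B, A) → {(26, 9, 15), (29, 22, 8), (38, 12, 1), (40, 14, 9)}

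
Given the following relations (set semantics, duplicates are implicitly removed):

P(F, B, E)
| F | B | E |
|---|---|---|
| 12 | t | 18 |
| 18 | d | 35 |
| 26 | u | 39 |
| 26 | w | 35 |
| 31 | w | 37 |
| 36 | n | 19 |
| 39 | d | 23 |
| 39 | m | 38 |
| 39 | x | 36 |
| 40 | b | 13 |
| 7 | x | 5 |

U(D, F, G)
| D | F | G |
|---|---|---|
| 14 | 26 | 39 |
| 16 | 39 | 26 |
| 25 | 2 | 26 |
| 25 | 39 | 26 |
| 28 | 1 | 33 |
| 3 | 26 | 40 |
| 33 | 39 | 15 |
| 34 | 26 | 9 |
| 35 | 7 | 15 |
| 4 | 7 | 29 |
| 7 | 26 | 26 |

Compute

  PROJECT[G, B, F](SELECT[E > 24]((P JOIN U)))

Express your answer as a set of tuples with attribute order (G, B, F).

{(15, m, 39), (15, x, 39), (26, m, 39), (26, u, 26), (26, w, 26), (26, x, 39), (39, u, 26), (39, w, 26), (40, u, 26), (40, w, 26), (9, u, 26), (9, w, 26)}

Natural join on F: {(26, u, 39, 14, 39), (26, u, 39, 3, 40), (26, u, 39, 34, 9), (26, u, 39, 7, 26), (26, w, 35, 14, 39), (26, w, 35, 3, 40), (26, w, 35, 34, 9), (26, w, 35, 7, 26), (39, d, 23, 16, 26), (39, d, 23, 25, 26), (39, d, 23, 33, 15), (39, m, 38, 16, 26), (39, m, 38, 25, 26), (39, m, 38, 33, 15), (39, x, 36, 16, 26), (39, x, 36, 25, 26), (39, x, 36, 33, 15), (7, x, 5, 35, 15), (7, x, 5, 4, 29)}
Apply σ_{E > 24}; surviving tuples: {(26, u, 39, 14, 39), (26, u, 39, 3, 40), (26, u, 39, 34, 9), (26, u, 39, 7, 26), (26, w, 35, 14, 39), (26, w, 35, 3, 40), (26, w, 35, 34, 9), (26, w, 35, 7, 26), (39, m, 38, 16, 26), (39, m, 38, 25, 26), (39, m, 38, 33, 15), (39, x, 36, 16, 26), (39, x, 36, 25, 26), (39, x, 36, 33, 15)}
Projecting to G, B, F (2 duplicate(s) eliminated): {(15, m, 39), (15, x, 39), (26, m, 39), (26, u, 26), (26, w, 26), (26, x, 39), (39, u, 26), (39, w, 26), (40, u, 26), (40, w, 26), (9, u, 26), (9, w, 26)}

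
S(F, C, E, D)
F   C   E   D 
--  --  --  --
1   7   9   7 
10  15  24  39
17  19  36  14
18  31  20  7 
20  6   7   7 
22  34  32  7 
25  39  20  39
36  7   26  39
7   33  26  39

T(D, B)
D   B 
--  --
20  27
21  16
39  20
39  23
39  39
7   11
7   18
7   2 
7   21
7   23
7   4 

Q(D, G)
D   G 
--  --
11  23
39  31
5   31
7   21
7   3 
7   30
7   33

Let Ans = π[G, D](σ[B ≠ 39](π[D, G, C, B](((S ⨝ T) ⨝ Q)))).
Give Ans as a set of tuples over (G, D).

{(21, 7), (3, 7), (30, 7), (31, 39), (33, 7)}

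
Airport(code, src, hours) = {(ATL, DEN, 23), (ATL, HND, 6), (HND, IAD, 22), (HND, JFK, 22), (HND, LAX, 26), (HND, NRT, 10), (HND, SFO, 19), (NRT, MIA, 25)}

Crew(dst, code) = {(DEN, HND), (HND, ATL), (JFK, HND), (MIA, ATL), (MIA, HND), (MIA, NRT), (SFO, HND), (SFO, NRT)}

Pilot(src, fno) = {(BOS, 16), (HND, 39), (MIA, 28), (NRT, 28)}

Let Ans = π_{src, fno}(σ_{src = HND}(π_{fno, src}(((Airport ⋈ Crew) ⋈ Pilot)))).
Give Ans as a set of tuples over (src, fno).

{(HND, 39)}

Joining Airport and Crew on code yields {(ATL, DEN, 23, HND), (ATL, DEN, 23, MIA), (ATL, HND, 6, HND), (ATL, HND, 6, MIA), (HND, IAD, 22, DEN), (HND, IAD, 22, JFK), (HND, IAD, 22, MIA), (HND, IAD, 22, SFO), (HND, JFK, 22, DEN), (HND, JFK, 22, JFK), (HND, JFK, 22, MIA), (HND, JFK, 22, SFO), (HND, LAX, 26, DEN), (HND, LAX, 26, JFK), (HND, LAX, 26, MIA), (HND, LAX, 26, SFO), (HND, NRT, 10, DEN), (HND, NRT, 10, JFK), (HND, NRT, 10, MIA), (HND, NRT, 10, SFO), (HND, SFO, 19, DEN), (HND, SFO, 19, JFK), (HND, SFO, 19, MIA), (HND, SFO, 19, SFO), (NRT, MIA, 25, MIA), (NRT, MIA, 25, SFO)}.
Joining (Airport ⋈ Crew) and Pilot on src yields {(ATL, HND, 6, HND, 39), (ATL, HND, 6, MIA, 39), (HND, NRT, 10, DEN, 28), (HND, NRT, 10, JFK, 28), (HND, NRT, 10, MIA, 28), (HND, NRT, 10, SFO, 28), (NRT, MIA, 25, MIA, 28), (NRT, MIA, 25, SFO, 28)}.
Keep only column(s) fno, src (5 duplicate(s) eliminated): {(28, MIA), (28, NRT), (39, HND)}
Selection src = HND: {(39, HND)}
Keep only column(s) src, fno: {(HND, 39)}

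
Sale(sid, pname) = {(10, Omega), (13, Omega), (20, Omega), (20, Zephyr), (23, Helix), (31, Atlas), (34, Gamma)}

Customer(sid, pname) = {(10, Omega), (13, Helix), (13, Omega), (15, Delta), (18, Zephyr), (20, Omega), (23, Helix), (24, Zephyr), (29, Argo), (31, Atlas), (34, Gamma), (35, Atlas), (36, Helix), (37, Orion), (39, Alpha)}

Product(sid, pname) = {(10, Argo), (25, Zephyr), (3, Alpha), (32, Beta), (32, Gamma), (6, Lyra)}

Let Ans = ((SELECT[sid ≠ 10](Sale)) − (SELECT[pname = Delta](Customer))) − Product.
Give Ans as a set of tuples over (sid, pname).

σ[sid ≠ 10]: keep tuples satisfying sid ≠ 10 → {(13, Omega), (20, Omega), (20, Zephyr), (23, Helix), (31, Atlas), (34, Gamma)}
σ[pname = Delta]: keep tuples satisfying pname = Delta → {(15, Delta)}
Set difference of the two operands is {(13, Omega), (20, Omega), (20, Zephyr), (23, Helix), (31, Atlas), (34, Gamma)}.
Set difference of the two operands is {(13, Omega), (20, Omega), (20, Zephyr), (23, Helix), (31, Atlas), (34, Gamma)}.

{(13, Omega), (20, Omega), (20, Zephyr), (23, Helix), (31, Atlas), (34, Gamma)}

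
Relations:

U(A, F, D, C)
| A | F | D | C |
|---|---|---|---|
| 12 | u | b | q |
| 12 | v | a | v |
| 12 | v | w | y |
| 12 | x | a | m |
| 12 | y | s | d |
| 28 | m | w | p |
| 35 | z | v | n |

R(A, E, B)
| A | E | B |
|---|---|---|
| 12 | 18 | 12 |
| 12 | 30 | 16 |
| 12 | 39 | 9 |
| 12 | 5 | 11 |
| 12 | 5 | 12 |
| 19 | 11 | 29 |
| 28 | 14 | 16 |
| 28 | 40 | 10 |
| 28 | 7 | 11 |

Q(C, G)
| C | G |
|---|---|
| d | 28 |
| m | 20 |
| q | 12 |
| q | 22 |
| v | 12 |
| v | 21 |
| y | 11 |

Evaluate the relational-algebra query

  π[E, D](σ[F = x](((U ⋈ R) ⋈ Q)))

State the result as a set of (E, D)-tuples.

{(18, a), (30, a), (39, a), (5, a)}

Natural join on A: {(12, u, b, q, 18, 12), (12, u, b, q, 30, 16), (12, u, b, q, 39, 9), (12, u, b, q, 5, 11), (12, u, b, q, 5, 12), (12, v, a, v, 18, 12), (12, v, a, v, 30, 16), (12, v, a, v, 39, 9), (12, v, a, v, 5, 11), (12, v, a, v, 5, 12), (12, v, w, y, 18, 12), (12, v, w, y, 30, 16), (12, v, w, y, 39, 9), (12, v, w, y, 5, 11), (12, v, w, y, 5, 12), (12, x, a, m, 18, 12), (12, x, a, m, 30, 16), (12, x, a, m, 39, 9), (12, x, a, m, 5, 11), (12, x, a, m, 5, 12), (12, y, s, d, 18, 12), (12, y, s, d, 30, 16), (12, y, s, d, 39, 9), (12, y, s, d, 5, 11), (12, y, s, d, 5, 12), (28, m, w, p, 14, 16), (28, m, w, p, 40, 10), (28, m, w, p, 7, 11)}
Natural join on C: {(12, u, b, q, 18, 12, 12), (12, u, b, q, 18, 12, 22), (12, u, b, q, 30, 16, 12), (12, u, b, q, 30, 16, 22), (12, u, b, q, 39, 9, 12), (12, u, b, q, 39, 9, 22), (12, u, b, q, 5, 11, 12), (12, u, b, q, 5, 11, 22), (12, u, b, q, 5, 12, 12), (12, u, b, q, 5, 12, 22), (12, v, a, v, 18, 12, 12), (12, v, a, v, 18, 12, 21), (12, v, a, v, 30, 16, 12), (12, v, a, v, 30, 16, 21), (12, v, a, v, 39, 9, 12), (12, v, a, v, 39, 9, 21), (12, v, a, v, 5, 11, 12), (12, v, a, v, 5, 11, 21), (12, v, a, v, 5, 12, 12), (12, v, a, v, 5, 12, 21), (12, v, w, y, 18, 12, 11), (12, v, w, y, 30, 16, 11), (12, v, w, y, 39, 9, 11), (12, v, w, y, 5, 11, 11), (12, v, w, y, 5, 12, 11), (12, x, a, m, 18, 12, 20), (12, x, a, m, 30, 16, 20), (12, x, a, m, 39, 9, 20), (12, x, a, m, 5, 11, 20), (12, x, a, m, 5, 12, 20), (12, y, s, d, 18, 12, 28), (12, y, s, d, 30, 16, 28), (12, y, s, d, 39, 9, 28), (12, y, s, d, 5, 11, 28), (12, y, s, d, 5, 12, 28)}
Selection F = x: {(12, x, a, m, 18, 12, 20), (12, x, a, m, 30, 16, 20), (12, x, a, m, 39, 9, 20), (12, x, a, m, 5, 11, 20), (12, x, a, m, 5, 12, 20)}
π[E, D]: project onto (E, D) (1 duplicate(s) eliminated) → {(18, a), (30, a), (39, a), (5, a)}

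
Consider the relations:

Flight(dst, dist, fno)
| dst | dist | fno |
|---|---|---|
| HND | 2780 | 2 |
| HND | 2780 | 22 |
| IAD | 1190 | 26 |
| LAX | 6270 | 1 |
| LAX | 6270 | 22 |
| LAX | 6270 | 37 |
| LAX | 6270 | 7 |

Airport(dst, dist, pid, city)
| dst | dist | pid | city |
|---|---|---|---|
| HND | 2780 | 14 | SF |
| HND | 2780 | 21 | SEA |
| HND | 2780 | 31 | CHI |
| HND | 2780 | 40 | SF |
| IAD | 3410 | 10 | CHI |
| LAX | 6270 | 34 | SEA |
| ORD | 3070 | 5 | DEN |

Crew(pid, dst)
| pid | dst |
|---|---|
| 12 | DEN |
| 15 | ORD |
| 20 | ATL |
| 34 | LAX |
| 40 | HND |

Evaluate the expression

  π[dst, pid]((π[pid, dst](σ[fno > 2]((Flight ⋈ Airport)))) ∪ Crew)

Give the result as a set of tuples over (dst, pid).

Joining Flight and Airport on dst, dist yields {(HND, 2780, 2, 14, SF), (HND, 2780, 2, 21, SEA), (HND, 2780, 2, 31, CHI), (HND, 2780, 2, 40, SF), (HND, 2780, 22, 14, SF), (HND, 2780, 22, 21, SEA), (HND, 2780, 22, 31, CHI), (HND, 2780, 22, 40, SF), (LAX, 6270, 1, 34, SEA), (LAX, 6270, 22, 34, SEA), (LAX, 6270, 37, 34, SEA), (LAX, 6270, 7, 34, SEA)}.
Filtering on fno > 2 leaves {(HND, 2780, 22, 14, SF), (HND, 2780, 22, 21, SEA), (HND, 2780, 22, 31, CHI), (HND, 2780, 22, 40, SF), (LAX, 6270, 22, 34, SEA), (LAX, 6270, 37, 34, SEA), (LAX, 6270, 7, 34, SEA)}.
Projecting to pid, dst (2 duplicate(s) eliminated): {(14, HND), (21, HND), (31, HND), (34, LAX), (40, HND)}
Set union of the two operands is {(12, DEN), (14, HND), (15, ORD), (20, ATL), (21, HND), (31, HND), (34, LAX), (40, HND)}.
Projecting to dst, pid: {(ATL, 20), (DEN, 12), (HND, 14), (HND, 21), (HND, 31), (HND, 40), (LAX, 34), (ORD, 15)}

{(ATL, 20), (DEN, 12), (HND, 14), (HND, 21), (HND, 31), (HND, 40), (LAX, 34), (ORD, 15)}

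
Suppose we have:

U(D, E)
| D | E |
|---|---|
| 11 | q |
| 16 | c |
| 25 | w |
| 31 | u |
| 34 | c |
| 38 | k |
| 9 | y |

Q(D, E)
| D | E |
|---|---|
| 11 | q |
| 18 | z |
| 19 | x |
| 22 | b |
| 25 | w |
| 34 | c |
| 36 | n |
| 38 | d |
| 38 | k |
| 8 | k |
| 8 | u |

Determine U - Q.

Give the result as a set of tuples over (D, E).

{(16, c), (31, u), (9, y)}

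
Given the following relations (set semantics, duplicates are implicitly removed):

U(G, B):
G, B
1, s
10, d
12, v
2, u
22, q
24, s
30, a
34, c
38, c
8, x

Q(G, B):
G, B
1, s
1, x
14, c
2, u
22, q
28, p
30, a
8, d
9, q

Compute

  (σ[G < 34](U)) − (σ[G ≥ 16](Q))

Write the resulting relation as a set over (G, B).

{(1, s), (10, d), (12, v), (2, u), (24, s), (8, x)}

Filtering on G < 34 leaves {(1, s), (10, d), (12, v), (2, u), (22, q), (24, s), (30, a), (8, x)}.
Filtering on G ≥ 16 leaves {(22, q), (28, p), (30, a)}.
Set difference of the two operands is {(1, s), (10, d), (12, v), (2, u), (24, s), (8, x)}.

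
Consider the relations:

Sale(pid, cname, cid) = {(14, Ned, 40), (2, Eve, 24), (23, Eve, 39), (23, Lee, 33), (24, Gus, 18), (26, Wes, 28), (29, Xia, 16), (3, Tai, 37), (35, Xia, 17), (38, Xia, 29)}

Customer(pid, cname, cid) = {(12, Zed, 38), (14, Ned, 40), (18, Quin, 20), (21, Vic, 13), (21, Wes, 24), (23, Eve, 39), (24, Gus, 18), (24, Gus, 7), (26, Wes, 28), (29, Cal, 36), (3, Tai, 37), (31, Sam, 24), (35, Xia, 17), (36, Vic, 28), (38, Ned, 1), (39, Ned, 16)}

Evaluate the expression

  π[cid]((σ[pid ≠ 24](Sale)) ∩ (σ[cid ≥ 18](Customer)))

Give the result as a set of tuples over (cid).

{28, 37, 39, 40}

Apply σ_{pid ≠ 24}; surviving tuples: {(14, Ned, 40), (2, Eve, 24), (23, Eve, 39), (23, Lee, 33), (26, Wes, 28), (29, Xia, 16), (3, Tai, 37), (35, Xia, 17), (38, Xia, 29)}
Apply σ_{cid ≥ 18}; surviving tuples: {(12, Zed, 38), (14, Ned, 40), (18, Quin, 20), (21, Wes, 24), (23, Eve, 39), (24, Gus, 18), (26, Wes, 28), (29, Cal, 36), (3, Tai, 37), (31, Sam, 24), (36, Vic, 28)}
Taking the intersection: {(14, Ned, 40), (23, Eve, 39), (26, Wes, 28), (3, Tai, 37)}
Projecting to cid: {28, 37, 39, 40}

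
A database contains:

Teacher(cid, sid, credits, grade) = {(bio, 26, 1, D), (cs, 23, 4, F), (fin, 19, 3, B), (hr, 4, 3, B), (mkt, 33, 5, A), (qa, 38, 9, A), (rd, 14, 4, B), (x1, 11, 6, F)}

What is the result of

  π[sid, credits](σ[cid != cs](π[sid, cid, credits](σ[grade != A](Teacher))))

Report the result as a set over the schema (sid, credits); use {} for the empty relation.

{(11, 6), (14, 4), (19, 3), (26, 1), (4, 3)}

Apply σ_{grade != A}; surviving tuples: {(bio, 26, 1, D), (cs, 23, 4, F), (fin, 19, 3, B), (hr, 4, 3, B), (rd, 14, 4, B), (x1, 11, 6, F)}
π_{sid, cid, credits} gives {(11, x1, 6), (14, rd, 4), (19, fin, 3), (23, cs, 4), (26, bio, 1), (4, hr, 3)}.
Apply σ_{cid != cs}; surviving tuples: {(11, x1, 6), (14, rd, 4), (19, fin, 3), (26, bio, 1), (4, hr, 3)}
π_{sid, credits} gives {(11, 6), (14, 4), (19, 3), (26, 1), (4, 3)}.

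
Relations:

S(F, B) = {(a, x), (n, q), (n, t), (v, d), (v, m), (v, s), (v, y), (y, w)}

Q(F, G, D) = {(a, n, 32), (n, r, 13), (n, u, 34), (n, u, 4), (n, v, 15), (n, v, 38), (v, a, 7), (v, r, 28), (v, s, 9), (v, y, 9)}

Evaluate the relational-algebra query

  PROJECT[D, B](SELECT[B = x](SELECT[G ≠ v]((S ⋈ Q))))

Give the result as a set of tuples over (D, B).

S ⋈ Q (natural join on F): {(a, x, n, 32), (n, q, r, 13), (n, q, u, 34), (n, q, u, 4), (n, q, v, 15), (n, q, v, 38), (n, t, r, 13), (n, t, u, 34), (n, t, u, 4), (n, t, v, 15), (n, t, v, 38), (v, d, a, 7), (v, d, r, 28), (v, d, s, 9), (v, d, y, 9), (v, m, a, 7), (v, m, r, 28), (v, m, s, 9), (v, m, y, 9), (v, s, a, 7), (v, s, r, 28), (v, s, s, 9), (v, s, y, 9), (v, y, a, 7), (v, y, r, 28), (v, y, s, 9), (v, y, y, 9)}
Apply σ_{G ≠ v}; surviving tuples: {(a, x, n, 32), (n, q, r, 13), (n, q, u, 34), (n, q, u, 4), (n, t, r, 13), (n, t, u, 34), (n, t, u, 4), (v, d, a, 7), (v, d, r, 28), (v, d, s, 9), (v, d, y, 9), (v, m, a, 7), (v, m, r, 28), (v, m, s, 9), (v, m, y, 9), (v, s, a, 7), (v, s, r, 28), (v, s, s, 9), (v, s, y, 9), (v, y, a, 7), (v, y, r, 28), (v, y, s, 9), (v, y, y, 9)}
Apply σ_{B = x}; surviving tuples: {(a, x, n, 32)}
π[D, B]: project onto (D, B) → {(32, x)}

{(32, x)}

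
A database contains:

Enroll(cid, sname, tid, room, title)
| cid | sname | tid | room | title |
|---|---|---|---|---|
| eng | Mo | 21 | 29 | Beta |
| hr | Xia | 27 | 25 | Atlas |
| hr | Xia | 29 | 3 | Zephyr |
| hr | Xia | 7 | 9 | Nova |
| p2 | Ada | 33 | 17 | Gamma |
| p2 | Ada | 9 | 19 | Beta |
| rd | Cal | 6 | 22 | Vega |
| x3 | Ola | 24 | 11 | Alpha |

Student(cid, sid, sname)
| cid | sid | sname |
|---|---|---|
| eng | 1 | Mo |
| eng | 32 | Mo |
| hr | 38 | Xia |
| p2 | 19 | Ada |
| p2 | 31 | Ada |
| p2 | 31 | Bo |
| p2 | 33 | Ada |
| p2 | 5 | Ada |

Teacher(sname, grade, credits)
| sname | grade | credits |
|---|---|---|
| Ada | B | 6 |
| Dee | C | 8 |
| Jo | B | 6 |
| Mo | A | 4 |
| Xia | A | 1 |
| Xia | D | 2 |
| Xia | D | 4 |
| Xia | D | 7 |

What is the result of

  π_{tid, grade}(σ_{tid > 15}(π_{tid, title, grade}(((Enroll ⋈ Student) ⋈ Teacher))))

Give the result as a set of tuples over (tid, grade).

{(21, A), (27, A), (27, D), (29, A), (29, D), (33, B)}

Joining Enroll and Student on cid, sname yields {(eng, Mo, 21, 29, Beta, 1), (eng, Mo, 21, 29, Beta, 32), (hr, Xia, 27, 25, Atlas, 38), (hr, Xia, 29, 3, Zephyr, 38), (hr, Xia, 7, 9, Nova, 38), (p2, Ada, 33, 17, Gamma, 19), (p2, Ada, 33, 17, Gamma, 31), (p2, Ada, 33, 17, Gamma, 33), (p2, Ada, 33, 17, Gamma, 5), (p2, Ada, 9, 19, Beta, 19), (p2, Ada, 9, 19, Beta, 31), (p2, Ada, 9, 19, Beta, 33), (p2, Ada, 9, 19, Beta, 5)}.
Joining (Enroll ⋈ Student) and Teacher on sname yields {(eng, Mo, 21, 29, Beta, 1, A, 4), (eng, Mo, 21, 29, Beta, 32, A, 4), (hr, Xia, 27, 25, Atlas, 38, A, 1), (hr, Xia, 27, 25, Atlas, 38, D, 2), (hr, Xia, 27, 25, Atlas, 38, D, 4), (hr, Xia, 27, 25, Atlas, 38, D, 7), (hr, Xia, 29, 3, Zephyr, 38, A, 1), (hr, Xia, 29, 3, Zephyr, 38, D, 2), (hr, Xia, 29, 3, Zephyr, 38, D, 4), (hr, Xia, 29, 3, Zephyr, 38, D, 7), (hr, Xia, 7, 9, Nova, 38, A, 1), (hr, Xia, 7, 9, Nova, 38, D, 2), (hr, Xia, 7, 9, Nova, 38, D, 4), (hr, Xia, 7, 9, Nova, 38, D, 7), (p2, Ada, 33, 17, Gamma, 19, B, 6), (p2, Ada, 33, 17, Gamma, 31, B, 6), (p2, Ada, 33, 17, Gamma, 33, B, 6), (p2, Ada, 33, 17, Gamma, 5, B, 6), (p2, Ada, 9, 19, Beta, 19, B, 6), (p2, Ada, 9, 19, Beta, 31, B, 6), (p2, Ada, 9, 19, Beta, 33, B, 6), (p2, Ada, 9, 19, Beta, 5, B, 6)}.
π[tid, title, grade]: project onto (tid, title, grade) (13 duplicate(s) eliminated) → {(21, Beta, A), (27, Atlas, A), (27, Atlas, D), (29, Zephyr, A), (29, Zephyr, D), (33, Gamma, B), (7, Nova, A), (7, Nova, D), (9, Beta, B)}
σ[tid > 15]: keep tuples satisfying tid > 15 → {(21, Beta, A), (27, Atlas, A), (27, Atlas, D), (29, Zephyr, A), (29, Zephyr, D), (33, Gamma, B)}
π[tid, grade]: project onto (tid, grade) → {(21, A), (27, A), (27, D), (29, A), (29, D), (33, B)}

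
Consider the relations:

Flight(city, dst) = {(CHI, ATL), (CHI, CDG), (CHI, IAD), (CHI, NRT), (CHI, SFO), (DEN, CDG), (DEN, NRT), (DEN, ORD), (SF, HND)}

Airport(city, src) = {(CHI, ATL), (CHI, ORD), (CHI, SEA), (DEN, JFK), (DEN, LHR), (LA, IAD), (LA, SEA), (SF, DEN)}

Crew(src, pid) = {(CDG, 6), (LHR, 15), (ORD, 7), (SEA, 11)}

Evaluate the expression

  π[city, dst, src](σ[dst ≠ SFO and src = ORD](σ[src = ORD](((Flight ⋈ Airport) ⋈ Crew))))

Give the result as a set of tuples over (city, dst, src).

Natural join on city: {(CHI, ATL, ATL), (CHI, ATL, ORD), (CHI, ATL, SEA), (CHI, CDG, ATL), (CHI, CDG, ORD), (CHI, CDG, SEA), (CHI, IAD, ATL), (CHI, IAD, ORD), (CHI, IAD, SEA), (CHI, NRT, ATL), (CHI, NRT, ORD), (CHI, NRT, SEA), (CHI, SFO, ATL), (CHI, SFO, ORD), (CHI, SFO, SEA), (DEN, CDG, JFK), (DEN, CDG, LHR), (DEN, NRT, JFK), (DEN, NRT, LHR), (DEN, ORD, JFK), (DEN, ORD, LHR), (SF, HND, DEN)}
Natural join on src: {(CHI, ATL, ORD, 7), (CHI, ATL, SEA, 11), (CHI, CDG, ORD, 7), (CHI, CDG, SEA, 11), (CHI, IAD, ORD, 7), (CHI, IAD, SEA, 11), (CHI, NRT, ORD, 7), (CHI, NRT, SEA, 11), (CHI, SFO, ORD, 7), (CHI, SFO, SEA, 11), (DEN, CDG, LHR, 15), (DEN, NRT, LHR, 15), (DEN, ORD, LHR, 15)}
Selection src = ORD: {(CHI, ATL, ORD, 7), (CHI, CDG, ORD, 7), (CHI, IAD, ORD, 7), (CHI, NRT, ORD, 7), (CHI, SFO, ORD, 7)}
Selection dst ≠ SFO and src = ORD: {(CHI, ATL, ORD, 7), (CHI, CDG, ORD, 7), (CHI, IAD, ORD, 7), (CHI, NRT, ORD, 7)}
Projecting to city, dst, src: {(CHI, ATL, ORD), (CHI, CDG, ORD), (CHI, IAD, ORD), (CHI, NRT, ORD)}

{(CHI, ATL, ORD), (CHI, CDG, ORD), (CHI, IAD, ORD), (CHI, NRT, ORD)}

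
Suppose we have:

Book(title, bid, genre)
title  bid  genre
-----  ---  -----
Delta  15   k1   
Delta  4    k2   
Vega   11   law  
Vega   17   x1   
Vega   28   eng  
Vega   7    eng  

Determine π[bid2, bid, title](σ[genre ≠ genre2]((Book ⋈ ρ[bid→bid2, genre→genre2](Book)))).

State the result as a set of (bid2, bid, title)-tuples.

{(11, 17, Vega), (11, 28, Vega), (11, 7, Vega), (15, 4, Delta), (17, 11, Vega), (17, 28, Vega), (17, 7, Vega), (28, 11, Vega), (28, 17, Vega), (4, 15, Delta), (7, 11, Vega), (7, 17, Vega)}

ρ[bid→bid2, genre→genre2]: schema becomes (title, bid2, genre2); tuples unchanged.
Joining Book and ρ[bid→bid2, genre→genre2](Book) on title yields {(Delta, 15, k1, 15, k1), (Delta, 15, k1, 4, k2), (Delta, 4, k2, 15, k1), (Delta, 4, k2, 4, k2), (Vega, 11, law, 11, law), (Vega, 11, law, 17, x1), (Vega, 11, law, 28, eng), (Vega, 11, law, 7, eng), (Vega, 17, x1, 11, law), (Vega, 17, x1, 17, x1), (Vega, 17, x1, 28, eng), (Vega, 17, x1, 7, eng), (Vega, 28, eng, 11, law), (Vega, 28, eng, 17, x1), (Vega, 28, eng, 28, eng), (Vega, 28, eng, 7, eng), (Vega, 7, eng, 11, law), (Vega, 7, eng, 17, x1), (Vega, 7, eng, 28, eng), (Vega, 7, eng, 7, eng)}.
Apply σ_{genre ≠ genre2}; surviving tuples: {(Delta, 15, k1, 4, k2), (Delta, 4, k2, 15, k1), (Vega, 11, law, 17, x1), (Vega, 11, law, 28, eng), (Vega, 11, law, 7, eng), (Vega, 17, x1, 11, law), (Vega, 17, x1, 28, eng), (Vega, 17, x1, 7, eng), (Vega, 28, eng, 11, law), (Vega, 28, eng, 17, x1), (Vega, 7, eng, 11, law), (Vega, 7, eng, 17, x1)}
π[bid2, bid, title]: project onto (bid2, bid, title) → {(11, 17, Vega), (11, 28, Vega), (11, 7, Vega), (15, 4, Delta), (17, 11, Vega), (17, 28, Vega), (17, 7, Vega), (28, 11, Vega), (28, 17, Vega), (4, 15, Delta), (7, 11, Vega), (7, 17, Vega)}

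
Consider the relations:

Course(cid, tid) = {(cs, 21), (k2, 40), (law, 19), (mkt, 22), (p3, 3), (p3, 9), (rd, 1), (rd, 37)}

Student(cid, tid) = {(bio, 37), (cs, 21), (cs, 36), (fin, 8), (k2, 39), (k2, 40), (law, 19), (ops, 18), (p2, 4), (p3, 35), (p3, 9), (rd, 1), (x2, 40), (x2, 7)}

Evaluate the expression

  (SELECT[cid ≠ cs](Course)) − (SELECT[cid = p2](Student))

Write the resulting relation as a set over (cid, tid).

{(k2, 40), (law, 19), (mkt, 22), (p3, 3), (p3, 9), (rd, 1), (rd, 37)}

Filtering on cid ≠ cs leaves {(k2, 40), (law, 19), (mkt, 22), (p3, 3), (p3, 9), (rd, 1), (rd, 37)}.
Filtering on cid = p2 leaves {(p2, 4)}.
Set difference of the two operands is {(k2, 40), (law, 19), (mkt, 22), (p3, 3), (p3, 9), (rd, 1), (rd, 37)}.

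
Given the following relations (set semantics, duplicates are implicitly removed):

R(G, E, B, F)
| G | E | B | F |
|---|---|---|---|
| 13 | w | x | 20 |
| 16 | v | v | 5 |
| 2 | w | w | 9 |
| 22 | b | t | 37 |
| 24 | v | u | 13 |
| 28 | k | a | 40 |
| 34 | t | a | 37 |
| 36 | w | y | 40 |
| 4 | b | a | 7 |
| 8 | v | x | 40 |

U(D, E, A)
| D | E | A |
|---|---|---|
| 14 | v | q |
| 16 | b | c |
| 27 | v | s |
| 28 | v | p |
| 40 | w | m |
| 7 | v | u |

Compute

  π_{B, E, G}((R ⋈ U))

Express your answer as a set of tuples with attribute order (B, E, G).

{(a, b, 4), (t, b, 22), (u, v, 24), (v, v, 16), (w, w, 2), (x, v, 8), (x, w, 13), (y, w, 36)}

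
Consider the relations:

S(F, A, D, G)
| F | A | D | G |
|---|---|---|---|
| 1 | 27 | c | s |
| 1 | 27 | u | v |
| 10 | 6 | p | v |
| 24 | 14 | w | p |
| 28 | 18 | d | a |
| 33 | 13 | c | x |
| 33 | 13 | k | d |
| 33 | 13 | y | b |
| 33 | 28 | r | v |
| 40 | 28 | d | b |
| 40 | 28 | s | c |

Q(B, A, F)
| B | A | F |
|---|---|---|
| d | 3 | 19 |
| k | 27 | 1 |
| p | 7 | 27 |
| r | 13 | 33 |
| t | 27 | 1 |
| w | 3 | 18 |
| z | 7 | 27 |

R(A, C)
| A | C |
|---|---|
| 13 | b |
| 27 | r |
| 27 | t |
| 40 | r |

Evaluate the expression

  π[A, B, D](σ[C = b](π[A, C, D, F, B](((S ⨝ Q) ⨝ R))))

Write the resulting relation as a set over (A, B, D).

Natural join on F, A: {(1, 27, c, s, k), (1, 27, c, s, t), (1, 27, u, v, k), (1, 27, u, v, t), (33, 13, c, x, r), (33, 13, k, d, r), (33, 13, y, b, r)}
Natural join on A: {(1, 27, c, s, k, r), (1, 27, c, s, k, t), (1, 27, c, s, t, r), (1, 27, c, s, t, t), (1, 27, u, v, k, r), (1, 27, u, v, k, t), (1, 27, u, v, t, r), (1, 27, u, v, t, t), (33, 13, c, x, r, b), (33, 13, k, d, r, b), (33, 13, y, b, r, b)}
π_{A, C, D, F, B} gives {(13, b, c, 33, r), (13, b, k, 33, r), (13, b, y, 33, r), (27, r, c, 1, k), (27, r, c, 1, t), (27, r, u, 1, k), (27, r, u, 1, t), (27, t, c, 1, k), (27, t, c, 1, t), (27, t, u, 1, k), (27, t, u, 1, t)}.
Filtering on C = b leaves {(13, b, c, 33, r), (13, b, k, 33, r), (13, b, y, 33, r)}.
π_{A, B, D} gives {(13, r, c), (13, r, k), (13, r, y)}.

{(13, r, c), (13, r, k), (13, r, y)}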